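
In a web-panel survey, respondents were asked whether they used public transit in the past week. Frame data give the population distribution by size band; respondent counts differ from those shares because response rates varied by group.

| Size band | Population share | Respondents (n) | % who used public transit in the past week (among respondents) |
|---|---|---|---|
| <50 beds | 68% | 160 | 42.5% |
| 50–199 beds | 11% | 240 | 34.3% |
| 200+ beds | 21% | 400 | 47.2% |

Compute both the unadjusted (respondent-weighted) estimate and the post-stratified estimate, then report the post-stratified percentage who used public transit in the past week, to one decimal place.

Without adjustment, the pooled respondent share is:
  (160/800)×42.5 + (240/800)×34.3 + (400/800)×47.2 = 42.39%
Reweighting by population size band shares:
  0.68×42.5 + 0.11×34.3 + 0.21×47.2 = 42.585%

42.6%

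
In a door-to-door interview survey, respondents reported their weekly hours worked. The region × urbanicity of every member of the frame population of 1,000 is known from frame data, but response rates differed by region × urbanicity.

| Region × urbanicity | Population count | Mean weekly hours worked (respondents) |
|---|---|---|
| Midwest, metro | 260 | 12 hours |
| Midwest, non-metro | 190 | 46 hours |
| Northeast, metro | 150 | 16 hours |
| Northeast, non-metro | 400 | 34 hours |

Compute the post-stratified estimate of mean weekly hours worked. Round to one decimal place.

27.9

Each cell contributes population-share × respondent value:
  Midwest, metro: (260/1,000) × 12 = 3.12
  Midwest, non-metro: (190/1,000) × 46 = 8.74
  Northeast, metro: (150/1,000) × 16 = 2.4
  Northeast, non-metro: (400/1,000) × 34 = 13.6
Post-stratified estimate = 27.86 → 27.9.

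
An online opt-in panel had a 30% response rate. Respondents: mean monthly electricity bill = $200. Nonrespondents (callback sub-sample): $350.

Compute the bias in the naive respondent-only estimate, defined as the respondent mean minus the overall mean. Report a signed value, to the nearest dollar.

-$105

Nonresponse fraction = 1 − 0.3 = 0.7.
Bias = (nonresponse fraction) × (respondent mean − nonrespondent mean)
     = 0.7 × (200 − 350) = 0.7 × -150 = -105.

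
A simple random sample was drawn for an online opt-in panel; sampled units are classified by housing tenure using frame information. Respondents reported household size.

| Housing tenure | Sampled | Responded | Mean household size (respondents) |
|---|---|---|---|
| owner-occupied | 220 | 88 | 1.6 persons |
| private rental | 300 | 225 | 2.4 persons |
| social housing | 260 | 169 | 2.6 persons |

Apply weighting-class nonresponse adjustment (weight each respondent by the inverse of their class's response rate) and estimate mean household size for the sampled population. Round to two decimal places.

Response rates by class: owner-occupied 88/220 = 40%, private rental 225/300 = 75%, social housing 169/260 = 65%.
Inverse-response-rate weighting restores each class to its sampled count, so class totals weight by n_sampled:
  owner-occupied: 220 × 1.6 = 352
  private rental: 300 × 2.4 = 720
  social housing: 260 × 2.6 = 676
Adjusted estimate = 1748 / 780 = 2.24103 → 2.24.

2.24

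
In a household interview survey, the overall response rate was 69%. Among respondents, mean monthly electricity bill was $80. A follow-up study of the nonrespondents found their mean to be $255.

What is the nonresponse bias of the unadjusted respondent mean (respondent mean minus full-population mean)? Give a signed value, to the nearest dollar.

-$54

Nonresponse fraction = 1 − 0.69 = 0.31.
Bias = (nonresponse fraction) × (respondent mean − nonrespondent mean)
     = 0.31 × (80 − 255) = 0.31 × -175 = -54.25.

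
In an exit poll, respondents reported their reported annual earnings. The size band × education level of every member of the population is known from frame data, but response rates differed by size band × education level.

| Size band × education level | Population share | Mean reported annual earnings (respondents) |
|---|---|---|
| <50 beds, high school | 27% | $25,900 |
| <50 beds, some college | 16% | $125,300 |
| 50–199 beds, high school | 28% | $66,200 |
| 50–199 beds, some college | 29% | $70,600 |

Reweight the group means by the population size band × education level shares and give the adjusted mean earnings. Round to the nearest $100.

$66,100

Each cell contributes population-share × respondent value:
  <50 beds, high school: 0.27 × 25,900 = 6993
  <50 beds, some college: 0.16 × 125,300 = 20,048
  50–199 beds, high school: 0.28 × 66,200 = 18,536
  50–199 beds, some college: 0.29 × 70,600 = 20,474
Post-stratified estimate = 66,051 → $66,100.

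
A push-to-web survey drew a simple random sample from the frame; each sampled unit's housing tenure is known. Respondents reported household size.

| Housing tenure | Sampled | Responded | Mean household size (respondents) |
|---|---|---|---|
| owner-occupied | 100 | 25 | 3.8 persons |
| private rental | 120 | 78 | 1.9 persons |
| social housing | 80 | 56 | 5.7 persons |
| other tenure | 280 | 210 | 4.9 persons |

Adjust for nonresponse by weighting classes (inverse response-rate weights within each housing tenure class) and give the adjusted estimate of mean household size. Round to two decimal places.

Response rates by class: owner-occupied 25/100 = 25%, private rental 78/120 = 65%, social housing 56/80 = 70%, other tenure 210/280 = 75%.
With weight = n_sampled/n_responded per class, the weighted class total is n_sampled:
  owner-occupied: 100 × 3.8 = 380
  private rental: 120 × 1.9 = 228
  social housing: 80 × 5.7 = 456
  other tenure: 280 × 4.9 = 1372
Adjusted estimate = 2436 / 580 = 4.2 → 4.20.

4.20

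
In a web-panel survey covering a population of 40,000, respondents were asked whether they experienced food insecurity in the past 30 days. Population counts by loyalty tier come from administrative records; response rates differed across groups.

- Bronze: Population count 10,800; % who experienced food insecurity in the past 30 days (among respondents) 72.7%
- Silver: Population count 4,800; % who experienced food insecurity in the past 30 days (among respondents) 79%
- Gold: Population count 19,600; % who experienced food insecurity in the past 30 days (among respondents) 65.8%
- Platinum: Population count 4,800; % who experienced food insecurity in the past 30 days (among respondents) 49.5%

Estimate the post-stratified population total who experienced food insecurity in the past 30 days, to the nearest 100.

Estimated count per cell = population count × respondent percentage:
  Bronze: 10,800 × 72.7% = 7851.6
  Silver: 4,800 × 79% = 3792
  Gold: 19,600 × 65.8% = 12896.8
  Platinum: 4,800 × 49.5% = 2376
Estimated total = 26916.4 → 26,900.

26,900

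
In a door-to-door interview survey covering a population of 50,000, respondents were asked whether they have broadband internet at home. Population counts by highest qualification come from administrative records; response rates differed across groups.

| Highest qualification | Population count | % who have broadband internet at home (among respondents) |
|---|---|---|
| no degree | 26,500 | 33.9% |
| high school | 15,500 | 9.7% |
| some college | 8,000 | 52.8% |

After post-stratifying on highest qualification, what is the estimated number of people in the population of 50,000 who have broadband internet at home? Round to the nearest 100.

Apply each group's respondent rate to its population count:
  no degree: 26,500 × 33.9% = 8983.5
  high school: 15,500 × 9.7% = 1503.5
  some college: 8,000 × 52.8% = 4224
Estimated total = 14,711 → 14,700.

14,700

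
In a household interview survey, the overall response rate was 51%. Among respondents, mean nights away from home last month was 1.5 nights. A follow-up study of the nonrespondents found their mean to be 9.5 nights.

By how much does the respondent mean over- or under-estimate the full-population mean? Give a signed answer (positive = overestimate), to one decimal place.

Nonresponse fraction = 1 − 0.51 = 0.49.
Bias = (nonresponse fraction) × (respondent mean − nonrespondent mean)
     = 0.49 × (1.5 − 9.5) = 0.49 × -8 = -3.92.

-3.9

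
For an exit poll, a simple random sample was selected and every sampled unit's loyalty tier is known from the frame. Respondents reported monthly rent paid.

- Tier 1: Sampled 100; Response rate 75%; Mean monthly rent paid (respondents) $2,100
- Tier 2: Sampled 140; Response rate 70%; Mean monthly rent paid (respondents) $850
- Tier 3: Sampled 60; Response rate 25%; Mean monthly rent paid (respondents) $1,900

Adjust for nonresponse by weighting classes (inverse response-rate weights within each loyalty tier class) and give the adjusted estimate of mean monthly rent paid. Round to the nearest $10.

Weighting each respondent by the inverse class response rate inflates each class back to its sampled size, so the class weight is n_sampled:
  Tier 1: 100 × 2100 = 210,000
  Tier 2: 140 × 850 = 119,000
  Tier 3: 60 × 1900 = 114,000
Adjusted estimate = 443,000 / 300 = 1476.67 → $1,480.

$1,480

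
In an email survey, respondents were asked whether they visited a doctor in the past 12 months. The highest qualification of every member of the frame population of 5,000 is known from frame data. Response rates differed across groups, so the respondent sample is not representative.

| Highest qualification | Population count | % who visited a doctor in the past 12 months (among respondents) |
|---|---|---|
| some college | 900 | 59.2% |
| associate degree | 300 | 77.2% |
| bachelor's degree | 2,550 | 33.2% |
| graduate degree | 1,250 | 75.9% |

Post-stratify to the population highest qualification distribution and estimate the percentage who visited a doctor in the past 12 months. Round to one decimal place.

51.2%

Weight each group's respondent value by its population share:
  some college: (900/5,000) × 59.2 = 10.656
  associate degree: (300/5,000) × 77.2 = 4.632
  bachelor's degree: (2,550/5,000) × 33.2 = 16.932
  graduate degree: (1,250/5,000) × 75.9 = 18.975
Post-stratified estimate = 51.195 → 51.2%.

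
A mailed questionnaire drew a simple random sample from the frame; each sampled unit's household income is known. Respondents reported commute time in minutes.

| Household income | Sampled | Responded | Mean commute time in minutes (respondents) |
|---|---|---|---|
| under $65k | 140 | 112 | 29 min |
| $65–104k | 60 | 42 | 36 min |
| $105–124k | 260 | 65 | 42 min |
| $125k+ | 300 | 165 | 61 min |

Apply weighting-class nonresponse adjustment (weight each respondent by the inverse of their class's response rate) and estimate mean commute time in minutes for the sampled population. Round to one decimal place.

Class response rates: under $65k 112/140 = 80%, $65–104k 42/60 = 70%, $105–124k 65/260 = 25%, $125k+ 165/300 = 55%.
With weight = n_sampled/n_responded per class, the weighted class total is n_sampled:
  under $65k: 140 × 29 = 4060
  $65–104k: 60 × 36 = 2160
  $105–124k: 260 × 42 = 10,920
  $125k+: 300 × 61 = 18,300
Adjusted estimate = 35,440 / 760 = 46.6316 → 46.6.

46.6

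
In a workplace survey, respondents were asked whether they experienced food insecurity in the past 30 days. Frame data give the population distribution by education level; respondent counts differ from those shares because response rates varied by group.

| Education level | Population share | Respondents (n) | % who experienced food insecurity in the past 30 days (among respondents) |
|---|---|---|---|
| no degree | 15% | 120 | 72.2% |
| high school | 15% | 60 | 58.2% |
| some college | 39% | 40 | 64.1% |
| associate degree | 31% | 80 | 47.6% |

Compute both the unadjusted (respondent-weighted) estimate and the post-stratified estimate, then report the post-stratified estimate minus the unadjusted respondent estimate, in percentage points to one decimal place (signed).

Unadjusted (pooled respondent) estimate weights by respondent counts:
  (120/300)×72.2 + (60/300)×58.2 + (40/300)×64.1 + (80/300)×47.6 = 61.76%
Post-stratifying to population shares instead:
  0.15×72.2 + 0.15×58.2 + 0.39×64.1 + 0.31×47.6 = 59.315%
Difference = 59.315 − 61.76 = -2.445 pp.

-2.4 percentage points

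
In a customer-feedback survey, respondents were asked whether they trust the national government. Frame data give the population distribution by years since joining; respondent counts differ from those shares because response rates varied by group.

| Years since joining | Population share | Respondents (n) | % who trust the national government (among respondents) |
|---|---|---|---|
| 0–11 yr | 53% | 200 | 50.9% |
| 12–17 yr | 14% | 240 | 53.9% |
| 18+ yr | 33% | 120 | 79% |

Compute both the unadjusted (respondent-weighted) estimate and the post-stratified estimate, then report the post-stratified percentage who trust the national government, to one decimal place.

Without adjustment, the pooled respondent share is:
  (200/560)×50.9 + (240/560)×53.9 + (120/560)×79 = 58.2071%
Reweighting by population years since joining shares:
  0.53×50.9 + 0.14×53.9 + 0.33×79 = 60.593%

60.6%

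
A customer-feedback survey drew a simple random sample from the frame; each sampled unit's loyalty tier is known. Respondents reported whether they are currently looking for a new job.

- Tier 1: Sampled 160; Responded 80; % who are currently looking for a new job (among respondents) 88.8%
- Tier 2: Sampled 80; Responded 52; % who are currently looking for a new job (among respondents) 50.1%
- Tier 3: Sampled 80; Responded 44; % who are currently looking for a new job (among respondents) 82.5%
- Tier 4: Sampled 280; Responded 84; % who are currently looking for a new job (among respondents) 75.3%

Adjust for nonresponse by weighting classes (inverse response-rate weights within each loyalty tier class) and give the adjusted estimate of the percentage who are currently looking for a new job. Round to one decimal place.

Class response rates: Tier 1 80/160 = 50%, Tier 2 52/80 = 65%, Tier 3 44/80 = 55%, Tier 4 84/280 = 30%.
Each respondent's weight = sampled/responded in their class; summing within a class gives n_sampled, so:
  Tier 1: 160 × 88.8 = 14,208
  Tier 2: 80 × 50.1 = 4008
  Tier 3: 80 × 82.5 = 6600
  Tier 4: 280 × 75.3 = 21,084
Adjusted estimate = 45,900 / 600 = 76.5 → 76.5%.

76.5%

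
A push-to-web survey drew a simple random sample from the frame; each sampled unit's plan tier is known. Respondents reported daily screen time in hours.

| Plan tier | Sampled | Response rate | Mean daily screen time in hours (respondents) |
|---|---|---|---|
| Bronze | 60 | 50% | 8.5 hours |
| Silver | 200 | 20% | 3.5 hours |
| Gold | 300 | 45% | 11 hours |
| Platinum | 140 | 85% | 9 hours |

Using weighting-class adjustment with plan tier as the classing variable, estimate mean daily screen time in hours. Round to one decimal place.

8.2

Weighting each respondent by the inverse class response rate inflates each class back to its sampled size, so the class weight is n_sampled:
  Bronze: 60 × 8.5 = 510
  Silver: 200 × 3.5 = 700
  Gold: 300 × 11 = 3300
  Platinum: 140 × 9 = 1260
Adjusted estimate = 5770 / 700 = 8.24286 → 8.2.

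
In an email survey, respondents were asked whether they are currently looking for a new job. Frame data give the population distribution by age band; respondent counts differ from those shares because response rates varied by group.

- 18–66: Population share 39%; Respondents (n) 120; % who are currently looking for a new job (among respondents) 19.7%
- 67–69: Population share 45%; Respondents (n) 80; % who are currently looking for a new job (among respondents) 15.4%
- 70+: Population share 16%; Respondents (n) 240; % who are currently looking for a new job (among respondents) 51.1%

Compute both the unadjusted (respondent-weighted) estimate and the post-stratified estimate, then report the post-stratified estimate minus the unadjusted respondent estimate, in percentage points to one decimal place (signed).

-13.3 percentage points

Naive respondent-only estimate (weights = respondent counts):
  (120/440)×19.7 + (80/440)×15.4 + (240/440)×51.1 = 36.0455%
Reweighting by population age band shares:
  0.39×19.7 + 0.45×15.4 + 0.16×51.1 = 22.789%
Difference = 22.789 − 36.0455 = -13.2565 pp.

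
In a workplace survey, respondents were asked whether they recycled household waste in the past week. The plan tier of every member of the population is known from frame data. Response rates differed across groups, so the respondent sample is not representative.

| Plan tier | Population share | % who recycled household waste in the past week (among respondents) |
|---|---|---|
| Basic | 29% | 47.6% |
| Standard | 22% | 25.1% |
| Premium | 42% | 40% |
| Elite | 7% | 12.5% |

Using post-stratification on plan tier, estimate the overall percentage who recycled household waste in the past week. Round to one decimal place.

Post-stratification weights by population share, not respondent share:
  Basic: 0.29 × 47.6 = 13.804
  Standard: 0.22 × 25.1 = 5.522
  Premium: 0.42 × 40 = 16.8
  Elite: 0.07 × 12.5 = 0.875
Post-stratified estimate = 37.001 → 37.0%.

37.0%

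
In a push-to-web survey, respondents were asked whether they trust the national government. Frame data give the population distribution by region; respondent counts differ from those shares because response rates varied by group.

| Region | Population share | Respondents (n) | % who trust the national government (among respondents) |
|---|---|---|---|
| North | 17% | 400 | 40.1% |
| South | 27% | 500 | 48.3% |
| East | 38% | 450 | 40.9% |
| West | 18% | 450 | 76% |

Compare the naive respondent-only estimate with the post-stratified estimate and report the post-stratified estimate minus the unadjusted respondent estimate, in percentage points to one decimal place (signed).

Naive respondent-only estimate (weights = respondent counts):
  (400/1800)×40.1 + (500/1800)×48.3 + (450/1800)×40.9 + (450/1800)×76 = 51.5528%
Post-stratifying to population shares instead:
  0.17×40.1 + 0.27×48.3 + 0.38×40.9 + 0.18×76 = 49.08%
Difference = 49.08 − 51.5528 = -2.4728 pp.

-2.5 percentage points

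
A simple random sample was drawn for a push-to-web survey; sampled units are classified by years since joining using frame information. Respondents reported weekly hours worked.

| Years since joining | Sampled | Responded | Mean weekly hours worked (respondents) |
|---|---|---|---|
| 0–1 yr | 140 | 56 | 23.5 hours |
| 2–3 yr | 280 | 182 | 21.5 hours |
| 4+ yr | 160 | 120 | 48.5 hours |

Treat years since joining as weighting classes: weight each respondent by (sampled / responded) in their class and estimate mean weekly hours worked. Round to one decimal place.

29.4

Class response rates: 0–1 yr 56/140 = 40%, 2–3 yr 182/280 = 65%, 4+ yr 120/160 = 75%.
Weighting each respondent by the inverse class response rate inflates each class back to its sampled size, so the class weight is n_sampled:
  0–1 yr: 140 × 23.5 = 3290
  2–3 yr: 280 × 21.5 = 6020
  4+ yr: 160 × 48.5 = 7760
Adjusted estimate = 17,070 / 580 = 29.431 → 29.4.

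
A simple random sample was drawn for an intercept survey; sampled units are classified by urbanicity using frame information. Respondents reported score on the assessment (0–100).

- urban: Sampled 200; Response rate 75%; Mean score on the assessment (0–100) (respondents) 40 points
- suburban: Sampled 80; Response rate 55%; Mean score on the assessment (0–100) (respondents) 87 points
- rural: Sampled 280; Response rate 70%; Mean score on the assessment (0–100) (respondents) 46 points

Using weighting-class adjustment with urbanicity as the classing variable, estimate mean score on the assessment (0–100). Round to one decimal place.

49.7

Each respondent's weight = sampled/responded in their class; summing within a class gives n_sampled, so:
  urban: 200 × 40 = 8000
  suburban: 80 × 87 = 6960
  rural: 280 × 46 = 12,880
Adjusted estimate = 27,840 / 560 = 49.7143 → 49.7.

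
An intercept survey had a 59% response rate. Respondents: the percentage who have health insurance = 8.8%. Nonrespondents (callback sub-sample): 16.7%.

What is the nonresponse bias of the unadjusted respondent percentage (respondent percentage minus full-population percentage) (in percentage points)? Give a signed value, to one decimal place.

Nonresponse fraction = 1 − 0.59 = 0.41.
Bias = (nonresponse fraction) × (respondent percentage − nonrespondent percentage)
     = 0.41 × (8.8 − 16.7) = 0.41 × -7.9 = -3.239.

-3.2 percentage points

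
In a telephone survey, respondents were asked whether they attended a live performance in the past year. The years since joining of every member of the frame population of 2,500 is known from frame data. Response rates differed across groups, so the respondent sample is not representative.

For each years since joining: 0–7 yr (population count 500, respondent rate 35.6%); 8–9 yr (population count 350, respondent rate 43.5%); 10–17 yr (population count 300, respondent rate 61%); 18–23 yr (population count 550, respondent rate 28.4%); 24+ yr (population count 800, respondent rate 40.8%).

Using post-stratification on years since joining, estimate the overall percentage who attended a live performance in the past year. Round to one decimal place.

39.8%

Post-stratification weights by population share, not respondent share:
  0–7 yr: (500/2,500) × 35.6 = 7.12
  8–9 yr: (350/2,500) × 43.5 = 6.09
  10–17 yr: (300/2,500) × 61 = 7.32
  18–23 yr: (550/2,500) × 28.4 = 6.248
  24+ yr: (800/2,500) × 40.8 = 13.056
Post-stratified estimate = 39.834 → 39.8%.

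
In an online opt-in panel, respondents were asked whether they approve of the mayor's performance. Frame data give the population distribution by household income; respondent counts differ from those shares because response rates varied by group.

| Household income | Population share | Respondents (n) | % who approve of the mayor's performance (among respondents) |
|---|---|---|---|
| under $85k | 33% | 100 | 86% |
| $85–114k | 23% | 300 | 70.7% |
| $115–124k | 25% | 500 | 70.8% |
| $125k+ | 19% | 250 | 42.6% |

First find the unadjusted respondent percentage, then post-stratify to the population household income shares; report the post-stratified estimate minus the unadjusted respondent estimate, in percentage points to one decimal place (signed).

Without adjustment, the pooled respondent share is:
  (100/1150)×86 + (300/1150)×70.7 + (500/1150)×70.8 + (250/1150)×42.6 = 65.9652%
Reweighting by population household income shares:
  0.33×86 + 0.23×70.7 + 0.25×70.8 + 0.19×42.6 = 70.435%
Difference = 70.435 − 65.9652 = 4.4698 pp.

+4.5 percentage points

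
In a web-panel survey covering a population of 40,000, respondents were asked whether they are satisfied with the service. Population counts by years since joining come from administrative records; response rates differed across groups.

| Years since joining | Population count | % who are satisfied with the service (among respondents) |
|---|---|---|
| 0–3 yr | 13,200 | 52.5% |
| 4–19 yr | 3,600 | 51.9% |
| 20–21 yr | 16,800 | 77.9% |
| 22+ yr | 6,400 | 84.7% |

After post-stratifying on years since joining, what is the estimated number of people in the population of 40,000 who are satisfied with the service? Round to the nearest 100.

Estimated count per cell = population count × respondent percentage:
  0–3 yr: 13,200 × 52.5% = 6930
  4–19 yr: 3,600 × 51.9% = 1868.4
  20–21 yr: 16,800 × 77.9% = 13087.2
  22+ yr: 6,400 × 84.7% = 5420.8
Estimated total = 27306.4 → 27,300.

27,300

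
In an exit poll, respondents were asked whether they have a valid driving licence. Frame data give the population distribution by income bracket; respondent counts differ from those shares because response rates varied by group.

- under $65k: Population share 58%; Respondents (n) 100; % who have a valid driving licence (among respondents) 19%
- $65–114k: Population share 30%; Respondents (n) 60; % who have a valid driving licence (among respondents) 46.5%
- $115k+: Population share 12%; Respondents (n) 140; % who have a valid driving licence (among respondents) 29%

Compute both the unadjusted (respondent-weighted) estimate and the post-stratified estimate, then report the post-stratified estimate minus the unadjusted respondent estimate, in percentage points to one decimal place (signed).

Without adjustment, the pooled respondent share is:
  (100/300)×19 + (60/300)×46.5 + (140/300)×29 = 29.1667%
Post-stratifying to population shares instead:
  0.58×19 + 0.3×46.5 + 0.12×29 = 28.45%
Difference = 28.45 − 29.1667 = -0.7167 pp.

-0.7 percentage points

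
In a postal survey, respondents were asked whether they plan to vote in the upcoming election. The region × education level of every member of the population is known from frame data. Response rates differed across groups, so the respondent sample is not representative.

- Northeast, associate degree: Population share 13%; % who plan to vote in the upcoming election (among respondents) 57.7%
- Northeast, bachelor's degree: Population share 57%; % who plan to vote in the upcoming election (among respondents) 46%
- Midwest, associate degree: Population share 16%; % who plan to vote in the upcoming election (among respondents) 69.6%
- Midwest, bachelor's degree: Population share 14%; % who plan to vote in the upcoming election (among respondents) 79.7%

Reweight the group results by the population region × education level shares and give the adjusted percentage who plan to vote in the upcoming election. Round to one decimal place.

56.0%

Weight each group's respondent value by its population share:
  Northeast, associate degree: 0.13 × 57.7 = 7.501
  Northeast, bachelor's degree: 0.57 × 46 = 26.22
  Midwest, associate degree: 0.16 × 69.6 = 11.136
  Midwest, bachelor's degree: 0.14 × 79.7 = 11.158
Post-stratified estimate = 56.015 → 56.0%.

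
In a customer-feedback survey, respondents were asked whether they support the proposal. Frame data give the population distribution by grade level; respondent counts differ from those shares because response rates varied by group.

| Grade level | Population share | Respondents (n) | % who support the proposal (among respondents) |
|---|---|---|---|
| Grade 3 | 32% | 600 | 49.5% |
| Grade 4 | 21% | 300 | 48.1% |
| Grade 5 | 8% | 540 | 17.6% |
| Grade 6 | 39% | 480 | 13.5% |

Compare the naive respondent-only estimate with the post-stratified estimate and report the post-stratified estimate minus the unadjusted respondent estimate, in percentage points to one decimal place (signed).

Naive respondent-only estimate (weights = respondent counts):
  (600/1920)×49.5 + (300/1920)×48.1 + (540/1920)×17.6 + (480/1920)×13.5 = 31.3094%
Post-stratifying to population shares instead:
  0.32×49.5 + 0.21×48.1 + 0.08×17.6 + 0.39×13.5 = 32.614%
Difference = 32.614 − 31.3094 = 1.3046 pp.

+1.3 percentage points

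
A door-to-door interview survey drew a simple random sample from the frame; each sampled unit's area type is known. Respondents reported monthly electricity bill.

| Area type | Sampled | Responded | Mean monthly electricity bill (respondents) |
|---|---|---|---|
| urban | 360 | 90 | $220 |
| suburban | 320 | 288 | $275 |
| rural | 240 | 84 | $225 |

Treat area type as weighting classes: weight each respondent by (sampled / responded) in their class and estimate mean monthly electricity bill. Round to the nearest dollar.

$240

Response rates by class: urban 90/360 = 25%, suburban 288/320 = 90%, rural 84/240 = 35%.
Each respondent's weight = sampled/responded in their class; summing within a class gives n_sampled, so:
  urban: 360 × 220 = 79,200
  suburban: 320 × 275 = 88,000
  rural: 240 × 225 = 54,000
Adjusted estimate = 221,200 / 920 = 240.435 → $240.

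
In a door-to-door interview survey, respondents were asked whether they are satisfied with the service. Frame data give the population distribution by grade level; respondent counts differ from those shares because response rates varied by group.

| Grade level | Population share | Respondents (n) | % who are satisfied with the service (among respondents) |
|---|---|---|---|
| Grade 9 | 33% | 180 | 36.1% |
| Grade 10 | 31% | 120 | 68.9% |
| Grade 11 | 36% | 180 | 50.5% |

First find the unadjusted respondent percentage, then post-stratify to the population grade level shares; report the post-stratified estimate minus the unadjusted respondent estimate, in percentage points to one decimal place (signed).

Without adjustment, the pooled respondent share is:
  (180/480)×36.1 + (120/480)×68.9 + (180/480)×50.5 = 49.7%
Reweighting by population grade level shares:
  0.33×36.1 + 0.31×68.9 + 0.36×50.5 = 51.452%
Difference = 51.452 − 49.7 = 1.752 pp.

+1.8 percentage points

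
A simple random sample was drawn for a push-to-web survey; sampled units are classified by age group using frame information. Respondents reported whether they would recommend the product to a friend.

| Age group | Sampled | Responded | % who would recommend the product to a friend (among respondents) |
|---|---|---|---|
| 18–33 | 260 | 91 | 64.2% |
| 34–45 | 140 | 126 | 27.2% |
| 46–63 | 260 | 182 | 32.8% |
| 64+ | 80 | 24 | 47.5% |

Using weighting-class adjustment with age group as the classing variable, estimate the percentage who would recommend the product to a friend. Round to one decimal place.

44.4%

Class response rates: 18–33 91/260 = 35%, 34–45 126/140 = 90%, 46–63 182/260 = 70%, 64+ 24/80 = 30%.
Weighting each respondent by the inverse class response rate inflates each class back to its sampled size, so the class weight is n_sampled:
  18–33: 260 × 64.2 = 16,692
  34–45: 140 × 27.2 = 3808
  46–63: 260 × 32.8 = 8528
  64+: 80 × 47.5 = 3800
Adjusted estimate = 32,828 / 740 = 44.3622 → 44.4%.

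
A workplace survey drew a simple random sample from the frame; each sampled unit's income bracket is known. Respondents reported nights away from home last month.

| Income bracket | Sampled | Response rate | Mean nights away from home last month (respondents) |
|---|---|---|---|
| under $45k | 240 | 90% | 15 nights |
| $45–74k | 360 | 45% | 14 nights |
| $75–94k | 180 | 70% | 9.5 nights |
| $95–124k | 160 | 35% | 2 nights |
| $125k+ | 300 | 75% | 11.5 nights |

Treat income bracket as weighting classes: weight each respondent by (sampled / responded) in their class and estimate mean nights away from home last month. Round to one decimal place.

Each respondent's weight = sampled/responded in their class; summing within a class gives n_sampled, so:
  under $45k: 240 × 15 = 3600
  $45–74k: 360 × 14 = 5040
  $75–94k: 180 × 9.5 = 1710
  $95–124k: 160 × 2 = 320
  $125k+: 300 × 11.5 = 3450
Adjusted estimate = 14,120 / 1,240 = 11.3871 → 11.4.

11.4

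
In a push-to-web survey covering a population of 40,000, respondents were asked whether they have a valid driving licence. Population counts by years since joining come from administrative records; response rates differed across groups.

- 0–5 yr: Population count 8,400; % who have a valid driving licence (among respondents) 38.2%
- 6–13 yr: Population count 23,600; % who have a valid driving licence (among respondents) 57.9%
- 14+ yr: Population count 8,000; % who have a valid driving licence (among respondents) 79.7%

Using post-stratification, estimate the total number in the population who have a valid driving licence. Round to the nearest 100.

23,200

Each cell contributes its population count × the respondent rate:
  0–5 yr: 8,400 × 38.2% = 3208.8
  6–13 yr: 23,600 × 57.9% = 13664.4
  14+ yr: 8,000 × 79.7% = 6376
Estimated total = 23249.2 → 23,200.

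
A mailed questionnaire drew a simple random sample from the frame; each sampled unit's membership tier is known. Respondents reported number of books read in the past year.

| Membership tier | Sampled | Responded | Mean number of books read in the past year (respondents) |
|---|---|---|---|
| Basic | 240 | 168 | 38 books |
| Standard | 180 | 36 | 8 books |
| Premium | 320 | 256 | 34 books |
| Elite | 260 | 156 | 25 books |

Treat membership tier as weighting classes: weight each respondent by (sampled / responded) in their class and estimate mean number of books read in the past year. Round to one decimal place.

27.9

Response rates by class: Basic 168/240 = 70%, Standard 36/180 = 20%, Premium 256/320 = 80%, Elite 156/260 = 60%.
Weighting each respondent by the inverse class response rate inflates each class back to its sampled size, so the class weight is n_sampled:
  Basic: 240 × 38 = 9120
  Standard: 180 × 8 = 1440
  Premium: 320 × 34 = 10,880
  Elite: 260 × 25 = 6500
Adjusted estimate = 27,940 / 1,000 = 27.94 → 27.9.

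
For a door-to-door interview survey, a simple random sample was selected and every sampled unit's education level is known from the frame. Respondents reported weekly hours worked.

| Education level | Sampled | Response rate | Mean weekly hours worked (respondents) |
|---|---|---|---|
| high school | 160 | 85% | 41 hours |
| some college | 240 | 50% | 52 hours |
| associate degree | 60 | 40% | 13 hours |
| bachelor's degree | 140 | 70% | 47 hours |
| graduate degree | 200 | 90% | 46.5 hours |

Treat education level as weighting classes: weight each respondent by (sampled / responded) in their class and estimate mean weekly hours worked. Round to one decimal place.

With weight = n_sampled/n_responded per class, the weighted class total is n_sampled:
  high school: 160 × 41 = 6560
  some college: 240 × 52 = 12,480
  associate degree: 60 × 13 = 780
  bachelor's degree: 140 × 47 = 6580
  graduate degree: 200 × 46.5 = 9300
Adjusted estimate = 35,700 / 800 = 44.625 → 44.6.

44.6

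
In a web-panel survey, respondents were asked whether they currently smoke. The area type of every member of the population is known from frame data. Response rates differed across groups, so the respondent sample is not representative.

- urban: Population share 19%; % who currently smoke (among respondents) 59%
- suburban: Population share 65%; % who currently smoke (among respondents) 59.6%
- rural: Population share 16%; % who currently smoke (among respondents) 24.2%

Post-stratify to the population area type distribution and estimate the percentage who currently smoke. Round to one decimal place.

Post-stratification weights by population share, not respondent share:
  urban: 0.19 × 59 = 11.21
  suburban: 0.65 × 59.6 = 38.74
  rural: 0.16 × 24.2 = 3.872
Post-stratified estimate = 53.822 → 53.8%.

53.8%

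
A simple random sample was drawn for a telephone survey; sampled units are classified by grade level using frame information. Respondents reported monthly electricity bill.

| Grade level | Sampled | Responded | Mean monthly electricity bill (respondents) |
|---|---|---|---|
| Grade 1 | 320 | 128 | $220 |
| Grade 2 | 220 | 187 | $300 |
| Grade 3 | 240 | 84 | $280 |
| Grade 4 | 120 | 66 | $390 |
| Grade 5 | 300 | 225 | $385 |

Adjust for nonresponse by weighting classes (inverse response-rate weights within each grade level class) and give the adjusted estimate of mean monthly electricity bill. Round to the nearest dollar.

$305

Response rates by class: Grade 1 128/320 = 40%, Grade 2 187/220 = 85%, Grade 3 84/240 = 35%, Grade 4 66/120 = 55%, Grade 5 225/300 = 75%.
Each respondent's weight = sampled/responded in their class; summing within a class gives n_sampled, so:
  Grade 1: 320 × 220 = 70,400
  Grade 2: 220 × 300 = 66,000
  Grade 3: 240 × 280 = 67,200
  Grade 4: 120 × 390 = 46,800
  Grade 5: 300 × 385 = 115,500
Adjusted estimate = 365,900 / 1,200 = 304.917 → $305.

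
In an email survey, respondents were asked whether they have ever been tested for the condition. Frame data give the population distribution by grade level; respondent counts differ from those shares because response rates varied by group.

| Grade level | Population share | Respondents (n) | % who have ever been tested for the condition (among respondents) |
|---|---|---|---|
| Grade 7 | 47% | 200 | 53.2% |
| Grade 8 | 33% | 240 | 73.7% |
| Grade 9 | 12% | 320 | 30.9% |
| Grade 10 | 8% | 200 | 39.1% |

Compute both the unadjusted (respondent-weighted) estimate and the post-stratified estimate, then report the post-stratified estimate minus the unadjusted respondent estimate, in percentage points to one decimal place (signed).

Unadjusted (pooled respondent) estimate weights by respondent counts:
  (200/960)×53.2 + (240/960)×73.7 + (320/960)×30.9 + (200/960)×39.1 = 47.9542%
Post-stratified estimate weights by population shares:
  0.47×53.2 + 0.33×73.7 + 0.12×30.9 + 0.08×39.1 = 56.161%
Difference = 56.161 − 47.9542 = 8.2068 pp.

+8.2 percentage points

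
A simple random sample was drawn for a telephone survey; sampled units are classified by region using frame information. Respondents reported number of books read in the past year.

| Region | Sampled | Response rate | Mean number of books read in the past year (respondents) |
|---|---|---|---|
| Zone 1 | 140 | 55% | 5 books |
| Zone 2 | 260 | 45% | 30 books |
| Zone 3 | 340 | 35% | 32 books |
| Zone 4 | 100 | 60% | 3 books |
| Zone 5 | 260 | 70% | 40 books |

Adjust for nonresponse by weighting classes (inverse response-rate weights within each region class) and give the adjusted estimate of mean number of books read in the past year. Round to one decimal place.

27.3

Each respondent's weight = sampled/responded in their class; summing within a class gives n_sampled, so:
  Zone 1: 140 × 5 = 700
  Zone 2: 260 × 30 = 7800
  Zone 3: 340 × 32 = 10,880
  Zone 4: 100 × 3 = 300
  Zone 5: 260 × 40 = 10,400
Adjusted estimate = 30,080 / 1,100 = 27.3455 → 27.3.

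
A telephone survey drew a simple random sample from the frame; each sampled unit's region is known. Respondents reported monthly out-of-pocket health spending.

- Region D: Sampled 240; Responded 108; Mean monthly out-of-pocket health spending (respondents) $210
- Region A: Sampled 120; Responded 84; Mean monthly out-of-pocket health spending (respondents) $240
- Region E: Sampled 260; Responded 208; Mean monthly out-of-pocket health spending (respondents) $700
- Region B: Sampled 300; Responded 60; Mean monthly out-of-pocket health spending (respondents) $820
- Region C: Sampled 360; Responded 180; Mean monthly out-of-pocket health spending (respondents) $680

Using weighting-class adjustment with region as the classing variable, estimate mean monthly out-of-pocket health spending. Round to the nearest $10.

Response rates by class: Region D 108/240 = 45%, Region A 84/120 = 70%, Region E 208/260 = 80%, Region B 60/300 = 20%, Region C 180/360 = 50%.
With weight = n_sampled/n_responded per class, the weighted class total is n_sampled:
  Region D: 240 × 210 = 50,400
  Region A: 120 × 240 = 28,800
  Region E: 260 × 700 = 182,000
  Region B: 300 × 820 = 246,000
  Region C: 360 × 680 = 244,800
Adjusted estimate = 752,000 / 1,280 = 587.5 → $590.

$590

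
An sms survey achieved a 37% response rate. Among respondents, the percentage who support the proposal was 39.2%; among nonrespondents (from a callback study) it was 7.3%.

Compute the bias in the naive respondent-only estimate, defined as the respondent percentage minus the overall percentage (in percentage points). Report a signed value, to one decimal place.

+20.1 percentage points

Nonresponse fraction = 1 − 0.37 = 0.63.
Bias = (nonresponse fraction) × (respondent percentage − nonrespondent percentage)
     = 0.63 × (39.2 − 7.3) = 0.63 × 31.9 = 20.097.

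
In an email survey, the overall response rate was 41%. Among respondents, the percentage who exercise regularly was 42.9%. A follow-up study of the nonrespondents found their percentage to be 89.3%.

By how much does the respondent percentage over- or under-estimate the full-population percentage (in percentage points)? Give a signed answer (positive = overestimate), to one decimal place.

Nonresponse fraction = 1 − 0.41 = 0.59.
Bias = (nonresponse fraction) × (respondent percentage − nonrespondent percentage)
     = 0.59 × (42.9 − 89.3) = 0.59 × -46.4 = -27.376.

-27.4 percentage points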